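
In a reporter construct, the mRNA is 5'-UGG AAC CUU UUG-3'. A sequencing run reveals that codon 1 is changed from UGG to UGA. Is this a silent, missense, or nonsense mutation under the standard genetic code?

Position 3 falls in codon 1: UGG → Trp.
After the substitution the codon is UGA → Stop.
The new codon is a stop codon, so this is a nonsense mutation.

nonsense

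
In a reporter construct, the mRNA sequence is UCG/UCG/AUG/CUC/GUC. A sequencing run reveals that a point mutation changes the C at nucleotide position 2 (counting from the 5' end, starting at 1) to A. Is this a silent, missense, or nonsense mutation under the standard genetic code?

nonsense

Position 2 falls in codon 1: UCG → Ser.
After the substitution the codon is UAG → Stop.
The new codon is a stop codon, so this is a nonsense mutation.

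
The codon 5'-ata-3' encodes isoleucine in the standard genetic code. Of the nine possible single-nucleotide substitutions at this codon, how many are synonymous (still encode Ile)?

Position 1: none → 0 synonymous.
Position 2: none → 0 synonymous.
Position 3: ATT, ATC → 2 synonymous.
Total: 0 + 0 + 2 = 2.

2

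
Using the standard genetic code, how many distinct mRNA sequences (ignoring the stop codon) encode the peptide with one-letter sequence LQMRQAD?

Leu: 6 codons.
Gln: 2 codons.
Met: 1 codon.
Arg: 6 codons.
Gln: 2 codons.
Ala: 4 codons.
Asp: 2 codons.
6 × 2 × 1 × 6 × 2 × 4 × 2 = 1152.

1152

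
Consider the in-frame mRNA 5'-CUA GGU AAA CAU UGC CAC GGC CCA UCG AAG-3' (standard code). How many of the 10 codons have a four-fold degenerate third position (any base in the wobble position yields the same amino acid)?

5

Codon 1 CUA (Leu): third position 4-fold.
Codon 2 GGU (Gly): third position 4-fold.
Codon 3 AAA (Lys): third position 2-fold.
Codon 4 CAU (His): third position 2-fold.
Codon 5 UGC (Cys): third position 2-fold.
Codon 6 CAC (His): third position 2-fold.
Codon 7 GGC (Gly): third position 4-fold.
Codon 8 CCA (Pro): third position 4-fold.
Codon 9 UCG (Ser): third position 4-fold.
Codon 10 AAG (Lys): third position 2-fold.
Four-fold degenerate third positions: 5.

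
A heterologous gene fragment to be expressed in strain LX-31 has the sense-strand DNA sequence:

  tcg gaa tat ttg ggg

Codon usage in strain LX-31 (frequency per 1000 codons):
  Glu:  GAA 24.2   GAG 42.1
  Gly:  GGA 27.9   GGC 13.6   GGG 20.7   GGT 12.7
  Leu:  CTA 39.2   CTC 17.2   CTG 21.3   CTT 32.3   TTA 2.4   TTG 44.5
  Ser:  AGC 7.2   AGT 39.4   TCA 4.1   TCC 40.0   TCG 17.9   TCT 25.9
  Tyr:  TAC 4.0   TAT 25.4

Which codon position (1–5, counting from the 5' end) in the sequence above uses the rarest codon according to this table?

Codon 1 TCG (Ser): 17.9 per 1000.
Codon 2 GAA (Glu): 24.2 per 1000.
Codon 3 TAT (Tyr): 25.4 per 1000.
Codon 4 TTG (Leu): 44.5 per 1000.
Codon 5 GGG (Gly): 20.7 per 1000.
Lowest frequency is 17.9 at codon 1.

1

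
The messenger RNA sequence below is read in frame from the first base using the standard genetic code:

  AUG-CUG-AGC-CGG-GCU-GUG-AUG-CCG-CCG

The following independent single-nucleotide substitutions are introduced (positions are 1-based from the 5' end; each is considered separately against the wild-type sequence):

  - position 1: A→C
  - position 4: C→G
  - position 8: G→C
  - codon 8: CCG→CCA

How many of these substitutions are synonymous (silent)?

1

Codon 1: AUG (Met) → CUG (Leu) — missense.
Codon 2: CUG (Leu) → GUG (Val) — missense.
Codon 3: AGC (Ser) → ACC (Thr) — missense.
Codon 8: CCG (Pro) → CCA (Pro) — synonymous.
Synonymous: 1 of 4.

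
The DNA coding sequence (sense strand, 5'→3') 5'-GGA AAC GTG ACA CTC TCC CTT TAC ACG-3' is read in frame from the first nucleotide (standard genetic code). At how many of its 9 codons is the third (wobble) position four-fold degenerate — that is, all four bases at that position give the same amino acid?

Codon 1 GGA (Gly): third position 4-fold.
Codon 2 AAC (Asn): third position 2-fold.
Codon 3 GTG (Val): third position 4-fold.
Codon 4 ACA (Thr): third position 4-fold.
Codon 5 CTC (Leu): third position 4-fold.
Codon 6 TCC (Ser): third position 4-fold.
Codon 7 CTT (Leu): third position 4-fold.
Codon 8 TAC (Tyr): third position 2-fold.
Codon 9 ACG (Thr): third position 4-fold.
Four-fold degenerate third positions: 7.

7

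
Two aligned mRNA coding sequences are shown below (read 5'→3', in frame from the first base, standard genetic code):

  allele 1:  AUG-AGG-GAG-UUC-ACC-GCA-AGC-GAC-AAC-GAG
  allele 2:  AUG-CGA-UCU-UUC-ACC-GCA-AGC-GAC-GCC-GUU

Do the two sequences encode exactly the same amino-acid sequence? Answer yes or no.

Codon 1: AUG Met / AUG Met — identical.
Codon 2: AGG Arg / CGA Arg — synonymous.
Codon 3: GAG Glu / UCU Ser — nonsynonymous.
Codon 4: UUC Phe / UUC Phe — identical.
Codon 5: ACC Thr / ACC Thr — identical.
Codon 6: GCA Ala / GCA Ala — identical.
Codon 7: AGC Ser / AGC Ser — identical.
Codon 8: GAC Asp / GAC Asp — identical.
Codon 9: AAC Asn / GCC Ala — nonsynonymous.
Codon 10: GAG Glu / GUU Val — nonsynonymous.
Nonsynonymous differences: 3 → different protein.

no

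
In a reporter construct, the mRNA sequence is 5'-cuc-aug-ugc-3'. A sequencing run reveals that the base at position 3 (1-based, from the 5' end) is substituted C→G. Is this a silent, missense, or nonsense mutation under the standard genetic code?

Position 3 falls in codon 1: CUC → Leu.
After the substitution the codon is CUG → Leu.
Both encode Leu, so the change is synonymous.

silent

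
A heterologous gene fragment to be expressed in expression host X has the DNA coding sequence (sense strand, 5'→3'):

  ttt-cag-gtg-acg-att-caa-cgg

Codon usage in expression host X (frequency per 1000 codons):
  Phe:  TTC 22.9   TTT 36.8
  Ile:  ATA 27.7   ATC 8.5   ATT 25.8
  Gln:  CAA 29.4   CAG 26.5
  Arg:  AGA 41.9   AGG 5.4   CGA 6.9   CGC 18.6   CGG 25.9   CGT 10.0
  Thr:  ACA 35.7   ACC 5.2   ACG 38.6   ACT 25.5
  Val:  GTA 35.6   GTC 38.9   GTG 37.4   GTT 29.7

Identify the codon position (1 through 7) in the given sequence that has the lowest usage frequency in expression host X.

5

Codon 1 TTT (Phe): 36.8 per 1000.
Codon 2 CAG (Gln): 26.5 per 1000.
Codon 3 GTG (Val): 37.4 per 1000.
Codon 4 ACG (Thr): 38.6 per 1000.
Codon 5 ATT (Ile): 25.8 per 1000.
Codon 6 CAA (Gln): 29.4 per 1000.
Codon 7 CGG (Arg): 25.9 per 1000.
Lowest frequency is 25.8 at codon 5.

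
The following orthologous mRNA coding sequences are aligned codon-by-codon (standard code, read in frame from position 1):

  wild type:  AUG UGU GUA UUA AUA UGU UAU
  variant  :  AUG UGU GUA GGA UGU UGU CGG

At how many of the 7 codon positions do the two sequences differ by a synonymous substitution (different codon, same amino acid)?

Codon 1: AUG Met / AUG Met — identical.
Codon 2: UGU Cys / UGU Cys — identical.
Codon 3: GUA Val / GUA Val — identical.
Codon 4: UUA Leu / GGA Gly — nonsynonymous.
Codon 5: AUA Ile / UGU Cys — nonsynonymous.
Codon 6: UGU Cys / UGU Cys — identical.
Codon 7: UAU Tyr / CGG Arg — nonsynonymous.
Synonymous differences: 0.

0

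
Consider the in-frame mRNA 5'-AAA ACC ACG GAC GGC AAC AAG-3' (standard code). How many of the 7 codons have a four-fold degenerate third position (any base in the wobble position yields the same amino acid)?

3

Codon 1 AAA (Lys): third position 2-fold.
Codon 2 ACC (Thr): third position 4-fold.
Codon 3 ACG (Thr): third position 4-fold.
Codon 4 GAC (Asp): third position 2-fold.
Codon 5 GGC (Gly): third position 4-fold.
Codon 6 AAC (Asn): third position 2-fold.
Codon 7 AAG (Lys): third position 2-fold.
Four-fold degenerate third positions: 3.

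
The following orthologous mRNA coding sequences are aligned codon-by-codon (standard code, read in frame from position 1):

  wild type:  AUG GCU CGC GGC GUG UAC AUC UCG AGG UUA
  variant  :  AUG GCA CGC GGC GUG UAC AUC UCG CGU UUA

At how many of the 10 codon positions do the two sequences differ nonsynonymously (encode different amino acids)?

0

Codon 1: AUG Met / AUG Met — identical.
Codon 2: GCU Ala / GCA Ala — synonymous.
Codon 3: CGC Arg / CGC Arg — identical.
Codon 4: GGC Gly / GGC Gly — identical.
Codon 5: GUG Val / GUG Val — identical.
Codon 6: UAC Tyr / UAC Tyr — identical.
Codon 7: AUC Ile / AUC Ile — identical.
Codon 8: UCG Ser / UCG Ser — identical.
Codon 9: AGG Arg / CGU Arg — synonymous.
Codon 10: UUA Leu / UUA Leu — identical.
Nonsynonymous differences: 0.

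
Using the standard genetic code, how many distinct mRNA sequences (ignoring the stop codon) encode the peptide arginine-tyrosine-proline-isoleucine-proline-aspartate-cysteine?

2304

Arg: 6 codons.
Tyr: 2 codons.
Pro: 4 codons.
Ile: 3 codons.
Pro: 4 codons.
Asp: 2 codons.
Cys: 2 codons.
6 × 2 × 4 × 3 × 4 × 2 × 2 = 2304.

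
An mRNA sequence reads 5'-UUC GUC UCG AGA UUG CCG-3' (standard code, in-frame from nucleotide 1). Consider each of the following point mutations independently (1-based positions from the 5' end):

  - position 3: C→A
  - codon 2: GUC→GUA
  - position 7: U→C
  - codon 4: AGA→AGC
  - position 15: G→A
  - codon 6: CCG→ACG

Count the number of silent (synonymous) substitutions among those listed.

2

Codon 1: UUC (Phe) → UUA (Leu) — missense.
Codon 2: GUC (Val) → GUA (Val) — synonymous.
Codon 3: UCG (Ser) → CCG (Pro) — missense.
Codon 4: AGA (Arg) → AGC (Ser) — missense.
Codon 5: UUG (Leu) → UUA (Leu) — synonymous.
Codon 6: CCG (Pro) → ACG (Thr) — missense.
Synonymous: 2 of 6.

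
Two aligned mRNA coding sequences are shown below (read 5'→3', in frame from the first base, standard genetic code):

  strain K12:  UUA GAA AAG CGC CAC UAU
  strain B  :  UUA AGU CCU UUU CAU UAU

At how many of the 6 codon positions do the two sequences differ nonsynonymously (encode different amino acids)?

3

Codon 1: UUA Leu / UUA Leu — identical.
Codon 2: GAA Glu / AGU Ser — nonsynonymous.
Codon 3: AAG Lys / CCU Pro — nonsynonymous.
Codon 4: CGC Arg / UUU Phe — nonsynonymous.
Codon 5: CAC His / CAU His — synonymous.
Codon 6: UAU Tyr / UAU Tyr — identical.
Nonsynonymous differences: 3.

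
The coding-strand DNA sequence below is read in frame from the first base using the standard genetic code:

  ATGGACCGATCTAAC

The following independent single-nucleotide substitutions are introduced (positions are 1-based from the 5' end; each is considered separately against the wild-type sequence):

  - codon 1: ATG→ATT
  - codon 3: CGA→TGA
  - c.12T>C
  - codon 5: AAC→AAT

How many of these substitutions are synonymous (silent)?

2

Codon 1: ATG (Met) → ATT (Ile) — missense.
Codon 3: CGA (Arg) → TGA (Stop) — nonsense.
Codon 4: TCT (Ser) → TCC (Ser) — synonymous.
Codon 5: AAC (Asn) → AAT (Asn) — synonymous.
Synonymous: 2 of 4.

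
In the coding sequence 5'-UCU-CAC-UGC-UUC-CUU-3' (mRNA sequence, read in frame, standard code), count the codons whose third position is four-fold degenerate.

2

Codon 1 UCU (Ser): third position 4-fold.
Codon 2 CAC (His): third position 2-fold.
Codon 3 UGC (Cys): third position 2-fold.
Codon 4 UUC (Phe): third position 2-fold.
Codon 5 CUU (Leu): third position 4-fold.
Four-fold degenerate third positions: 2.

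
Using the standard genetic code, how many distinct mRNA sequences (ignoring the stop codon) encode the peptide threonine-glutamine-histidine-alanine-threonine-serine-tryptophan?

1536

Thr: 4 codons.
Gln: 2 codons.
His: 2 codons.
Ala: 4 codons.
Thr: 4 codons.
Ser: 6 codons.
Trp: 1 codon.
4 × 2 × 2 × 4 × 4 × 6 × 1 = 1536.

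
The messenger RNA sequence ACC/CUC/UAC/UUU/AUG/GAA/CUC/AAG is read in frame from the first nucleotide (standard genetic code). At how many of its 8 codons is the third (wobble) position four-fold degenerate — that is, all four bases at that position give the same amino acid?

Codon 1 ACC (Thr): third position 4-fold.
Codon 2 CUC (Leu): third position 4-fold.
Codon 3 UAC (Tyr): third position 2-fold.
Codon 4 UUU (Phe): third position 2-fold.
Codon 5 AUG (Met): third position 1-fold.
Codon 6 GAA (Glu): third position 2-fold.
Codon 7 CUC (Leu): third position 4-fold.
Codon 8 AAG (Lys): third position 2-fold.
Four-fold degenerate third positions: 3.

3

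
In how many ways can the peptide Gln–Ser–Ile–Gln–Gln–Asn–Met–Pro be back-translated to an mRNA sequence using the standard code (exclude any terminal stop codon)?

Gln: 2 codons.
Ser: 6 codons.
Ile: 3 codons.
Gln: 2 codons.
Gln: 2 codons.
Asn: 2 codons.
Met: 1 codon.
Pro: 4 codons.
2 × 6 × 3 × 2 × 2 × 2 × 1 × 4 = 1152.

1152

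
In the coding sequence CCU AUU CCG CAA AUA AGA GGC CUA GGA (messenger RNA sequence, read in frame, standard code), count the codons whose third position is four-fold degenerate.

5

Codon 1 CCU (Pro): third position 4-fold.
Codon 2 AUU (Ile): third position 3-fold.
Codon 3 CCG (Pro): third position 4-fold.
Codon 4 CAA (Gln): third position 2-fold.
Codon 5 AUA (Ile): third position 3-fold.
Codon 6 AGA (Arg): third position 2-fold.
Codon 7 GGC (Gly): third position 4-fold.
Codon 8 CUA (Leu): third position 4-fold.
Codon 9 GGA (Gly): third position 4-fold.
Four-fold degenerate third positions: 5.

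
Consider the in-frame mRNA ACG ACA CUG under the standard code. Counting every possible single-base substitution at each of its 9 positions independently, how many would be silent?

10

Codon 1 (ACG, Thr): 3 synonymous substitutions.
Codon 2 (ACA, Thr): 3 synonymous substitutions.
Codon 3 (CUG, Leu): 4 synonymous substitutions.
Total: 3 + 3 + 4 = 10.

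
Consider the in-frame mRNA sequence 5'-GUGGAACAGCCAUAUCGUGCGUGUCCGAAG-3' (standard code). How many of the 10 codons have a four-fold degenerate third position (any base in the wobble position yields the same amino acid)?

Codon 1 GUG (Val): third position 4-fold.
Codon 2 GAA (Glu): third position 2-fold.
Codon 3 CAG (Gln): third position 2-fold.
Codon 4 CCA (Pro): third position 4-fold.
Codon 5 UAU (Tyr): third position 2-fold.
Codon 6 CGU (Arg): third position 4-fold.
Codon 7 GCG (Ala): third position 4-fold.
Codon 8 UGU (Cys): third position 2-fold.
Codon 9 CCG (Pro): third position 4-fold.
Codon 10 AAG (Lys): third position 2-fold.
Four-fold degenerate third positions: 5.

5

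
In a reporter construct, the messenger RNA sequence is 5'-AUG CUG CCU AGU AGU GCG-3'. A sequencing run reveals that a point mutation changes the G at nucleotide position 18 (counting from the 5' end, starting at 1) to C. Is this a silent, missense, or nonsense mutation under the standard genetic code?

silent

Position 18 falls in codon 6: GCG → Ala.
After the substitution the codon is GCC → Ala.
Both encode Ala, so the change is synonymous.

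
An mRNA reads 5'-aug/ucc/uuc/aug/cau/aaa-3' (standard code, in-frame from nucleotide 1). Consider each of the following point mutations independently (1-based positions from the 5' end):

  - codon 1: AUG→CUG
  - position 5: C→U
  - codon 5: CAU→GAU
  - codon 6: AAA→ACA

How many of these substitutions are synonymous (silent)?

0

Codon 1: AUG (Met) → CUG (Leu) — missense.
Codon 2: UCC (Ser) → UUC (Phe) — missense.
Codon 5: CAU (His) → GAU (Asp) — missense.
Codon 6: AAA (Lys) → ACA (Thr) — missense.
Synonymous: 0 of 4.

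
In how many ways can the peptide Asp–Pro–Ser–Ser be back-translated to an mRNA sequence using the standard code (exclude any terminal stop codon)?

288

Asp: 2 codons.
Pro: 4 codons.
Ser: 6 codons.
Ser: 6 codons.
2 × 4 × 6 × 6 = 288.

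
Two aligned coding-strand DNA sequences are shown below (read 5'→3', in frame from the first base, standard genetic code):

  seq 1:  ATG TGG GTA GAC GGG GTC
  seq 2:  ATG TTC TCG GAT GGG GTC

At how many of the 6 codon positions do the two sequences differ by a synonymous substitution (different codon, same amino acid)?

Codon 1: ATG Met / ATG Met — identical.
Codon 2: TGG Trp / TTC Phe — nonsynonymous.
Codon 3: GTA Val / TCG Ser — nonsynonymous.
Codon 4: GAC Asp / GAT Asp — synonymous.
Codon 5: GGG Gly / GGG Gly — identical.
Codon 6: GTC Val / GTC Val — identical.
Synonymous differences: 1.

1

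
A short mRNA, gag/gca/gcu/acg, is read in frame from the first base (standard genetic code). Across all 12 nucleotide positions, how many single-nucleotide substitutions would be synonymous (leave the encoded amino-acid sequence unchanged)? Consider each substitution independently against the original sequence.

Codon 1 (GAG, Glu): 1 synonymous substitution.
Codon 2 (GCA, Ala): 3 synonymous substitutions.
Codon 3 (GCU, Ala): 3 synonymous substitutions.
Codon 4 (ACG, Thr): 3 synonymous substitutions.
Total: 1 + 3 + 3 + 3 = 10.

10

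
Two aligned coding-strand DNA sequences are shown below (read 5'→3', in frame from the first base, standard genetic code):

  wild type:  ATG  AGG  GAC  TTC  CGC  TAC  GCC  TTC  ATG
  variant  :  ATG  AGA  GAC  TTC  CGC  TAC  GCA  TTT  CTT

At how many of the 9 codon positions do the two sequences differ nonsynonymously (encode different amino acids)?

Codon 1: ATG Met / ATG Met — identical.
Codon 2: AGG Arg / AGA Arg — synonymous.
Codon 3: GAC Asp / GAC Asp — identical.
Codon 4: TTC Phe / TTC Phe — identical.
Codon 5: CGC Arg / CGC Arg — identical.
Codon 6: TAC Tyr / TAC Tyr — identical.
Codon 7: GCC Ala / GCA Ala — synonymous.
Codon 8: TTC Phe / TTT Phe — synonymous.
Codon 9: ATG Met / CTT Leu — nonsynonymous.
Nonsynonymous differences: 1.

1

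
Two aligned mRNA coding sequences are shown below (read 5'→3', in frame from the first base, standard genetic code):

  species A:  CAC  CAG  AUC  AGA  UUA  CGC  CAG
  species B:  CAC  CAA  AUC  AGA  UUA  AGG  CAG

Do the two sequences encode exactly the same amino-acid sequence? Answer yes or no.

Codon 1: CAC His / CAC His — identical.
Codon 2: CAG Gln / CAA Gln — synonymous.
Codon 3: AUC Ile / AUC Ile — identical.
Codon 4: AGA Arg / AGA Arg — identical.
Codon 5: UUA Leu / UUA Leu — identical.
Codon 6: CGC Arg / AGG Arg — synonymous.
Codon 7: CAG Gln / CAG Gln — identical.
Nonsynonymous differences: 0 → same protein.

yes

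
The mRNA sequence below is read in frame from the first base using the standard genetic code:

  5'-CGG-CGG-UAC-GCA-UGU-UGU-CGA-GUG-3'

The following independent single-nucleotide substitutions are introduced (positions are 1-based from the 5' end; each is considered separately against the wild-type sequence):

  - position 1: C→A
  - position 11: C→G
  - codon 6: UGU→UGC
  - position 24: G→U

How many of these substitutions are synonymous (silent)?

3

Codon 1: CGG (Arg) → AGG (Arg) — synonymous.
Codon 4: GCA (Ala) → GGA (Gly) — missense.
Codon 6: UGU (Cys) → UGC (Cys) — synonymous.
Codon 8: GUG (Val) → GUU (Val) — synonymous.
Synonymous: 3 of 4.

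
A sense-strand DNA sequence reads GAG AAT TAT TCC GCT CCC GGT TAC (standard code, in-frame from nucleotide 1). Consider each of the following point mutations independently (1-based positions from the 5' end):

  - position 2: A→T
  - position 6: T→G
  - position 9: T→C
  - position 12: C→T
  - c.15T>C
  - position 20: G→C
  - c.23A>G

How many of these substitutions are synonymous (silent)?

3

Codon 1: GAG (Glu) → GTG (Val) — missense.
Codon 2: AAT (Asn) → AAG (Lys) — missense.
Codon 3: TAT (Tyr) → TAC (Tyr) — synonymous.
Codon 4: TCC (Ser) → TCT (Ser) — synonymous.
Codon 5: GCT (Ala) → GCC (Ala) — synonymous.
Codon 7: GGT (Gly) → GCT (Ala) — missense.
Codon 8: TAC (Tyr) → TGC (Cys) — missense.
Synonymous: 3 of 7.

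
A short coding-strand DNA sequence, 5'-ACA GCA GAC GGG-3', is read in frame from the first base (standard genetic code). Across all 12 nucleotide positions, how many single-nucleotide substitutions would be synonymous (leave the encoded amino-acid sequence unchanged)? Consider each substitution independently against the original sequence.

10

Codon 1 (ACA, Thr): 3 synonymous substitutions.
Codon 2 (GCA, Ala): 3 synonymous substitutions.
Codon 3 (GAC, Asp): 1 synonymous substitution.
Codon 4 (GGG, Gly): 3 synonymous substitutions.
Total: 3 + 3 + 1 + 3 = 10.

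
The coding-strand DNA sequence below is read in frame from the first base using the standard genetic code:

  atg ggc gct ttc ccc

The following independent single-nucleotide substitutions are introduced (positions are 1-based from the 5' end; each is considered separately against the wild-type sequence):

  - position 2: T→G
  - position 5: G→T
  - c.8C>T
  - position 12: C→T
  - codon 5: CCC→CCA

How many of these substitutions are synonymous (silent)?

2

Codon 1: ATG (Met) → AGG (Arg) — missense.
Codon 2: GGC (Gly) → GTC (Val) — missense.
Codon 3: GCT (Ala) → GTT (Val) — missense.
Codon 4: TTC (Phe) → TTT (Phe) — synonymous.
Codon 5: CCC (Pro) → CCA (Pro) — synonymous.
Synonymous: 2 of 5.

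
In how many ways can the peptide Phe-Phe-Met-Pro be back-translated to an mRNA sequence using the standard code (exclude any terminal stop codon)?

Phe: 2 codons.
Phe: 2 codons.
Met: 1 codon.
Pro: 4 codons.
2 × 2 × 1 × 4 = 16.

16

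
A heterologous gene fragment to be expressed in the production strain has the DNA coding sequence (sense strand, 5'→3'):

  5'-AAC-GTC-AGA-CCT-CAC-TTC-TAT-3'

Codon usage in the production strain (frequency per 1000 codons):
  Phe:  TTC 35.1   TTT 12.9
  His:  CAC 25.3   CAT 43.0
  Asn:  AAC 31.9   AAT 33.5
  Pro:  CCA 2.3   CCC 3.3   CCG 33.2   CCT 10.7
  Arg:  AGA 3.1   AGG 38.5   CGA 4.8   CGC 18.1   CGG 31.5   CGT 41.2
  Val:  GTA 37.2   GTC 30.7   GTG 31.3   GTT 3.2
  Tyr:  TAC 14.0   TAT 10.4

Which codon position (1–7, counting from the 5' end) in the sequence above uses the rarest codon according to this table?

Codon 1 AAC (Asn): 31.9 per 1000.
Codon 2 GTC (Val): 30.7 per 1000.
Codon 3 AGA (Arg): 3.1 per 1000.
Codon 4 CCT (Pro): 10.7 per 1000.
Codon 5 CAC (His): 25.3 per 1000.
Codon 6 TTC (Phe): 35.1 per 1000.
Codon 7 TAT (Tyr): 10.4 per 1000.
Lowest frequency is 3.1 at codon 3.

3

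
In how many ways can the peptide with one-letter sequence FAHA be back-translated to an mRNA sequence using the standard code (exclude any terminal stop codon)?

Phe: 2 codons.
Ala: 4 codons.
His: 2 codons.
Ala: 4 codons.
2 × 4 × 2 × 4 = 64.

64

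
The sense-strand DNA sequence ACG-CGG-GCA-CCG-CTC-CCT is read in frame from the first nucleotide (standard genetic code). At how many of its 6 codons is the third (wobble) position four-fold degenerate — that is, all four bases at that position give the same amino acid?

6

Codon 1 ACG (Thr): third position 4-fold.
Codon 2 CGG (Arg): third position 4-fold.
Codon 3 GCA (Ala): third position 4-fold.
Codon 4 CCG (Pro): third position 4-fold.
Codon 5 CTC (Leu): third position 4-fold.
Codon 6 CCT (Pro): third position 4-fold.
Four-fold degenerate third positions: 6.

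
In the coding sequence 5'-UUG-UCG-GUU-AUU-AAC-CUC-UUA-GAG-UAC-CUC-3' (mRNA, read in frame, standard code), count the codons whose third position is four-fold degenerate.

4

Codon 1 UUG (Leu): third position 2-fold.
Codon 2 UCG (Ser): third position 4-fold.
Codon 3 GUU (Val): third position 4-fold.
Codon 4 AUU (Ile): third position 3-fold.
Codon 5 AAC (Asn): third position 2-fold.
Codon 6 CUC (Leu): third position 4-fold.
Codon 7 UUA (Leu): third position 2-fold.
Codon 8 GAG (Glu): third position 2-fold.
Codon 9 UAC (Tyr): third position 2-fold.
Codon 10 CUC (Leu): third position 4-fold.
Four-fold degenerate third positions: 4.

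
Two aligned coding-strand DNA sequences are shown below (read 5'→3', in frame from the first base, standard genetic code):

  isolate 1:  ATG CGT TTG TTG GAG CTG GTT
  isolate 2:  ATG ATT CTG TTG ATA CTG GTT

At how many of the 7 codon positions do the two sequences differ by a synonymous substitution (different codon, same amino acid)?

1

Codon 1: ATG Met / ATG Met — identical.
Codon 2: CGT Arg / ATT Ile — nonsynonymous.
Codon 3: TTG Leu / CTG Leu — synonymous.
Codon 4: TTG Leu / TTG Leu — identical.
Codon 5: GAG Glu / ATA Ile — nonsynonymous.
Codon 6: CTG Leu / CTG Leu — identical.
Codon 7: GTT Val / GTT Val — identical.
Synonymous differences: 1.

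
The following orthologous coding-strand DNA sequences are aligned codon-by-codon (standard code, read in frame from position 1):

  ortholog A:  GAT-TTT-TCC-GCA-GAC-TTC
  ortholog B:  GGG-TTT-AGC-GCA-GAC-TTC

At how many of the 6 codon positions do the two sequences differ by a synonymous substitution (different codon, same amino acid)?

Codon 1: GAT Asp / GGG Gly — nonsynonymous.
Codon 2: TTT Phe / TTT Phe — identical.
Codon 3: TCC Ser / AGC Ser — synonymous.
Codon 4: GCA Ala / GCA Ala — identical.
Codon 5: GAC Asp / GAC Asp — identical.
Codon 6: TTC Phe / TTC Phe — identical.
Synonymous differences: 1.

1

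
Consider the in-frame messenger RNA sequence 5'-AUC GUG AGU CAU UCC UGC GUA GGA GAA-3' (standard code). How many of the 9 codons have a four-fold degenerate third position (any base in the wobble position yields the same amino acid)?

4

Codon 1 AUC (Ile): third position 3-fold.
Codon 2 GUG (Val): third position 4-fold.
Codon 3 AGU (Ser): third position 2-fold.
Codon 4 CAU (His): third position 2-fold.
Codon 5 UCC (Ser): third position 4-fold.
Codon 6 UGC (Cys): third position 2-fold.
Codon 7 GUA (Val): third position 4-fold.
Codon 8 GGA (Gly): third position 4-fold.
Codon 9 GAA (Glu): third position 2-fold.
Four-fold degenerate third positions: 4.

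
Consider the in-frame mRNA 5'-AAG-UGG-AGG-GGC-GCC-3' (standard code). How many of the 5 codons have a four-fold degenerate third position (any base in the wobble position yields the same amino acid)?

2

Codon 1 AAG (Lys): third position 2-fold.
Codon 2 UGG (Trp): third position 1-fold.
Codon 3 AGG (Arg): third position 2-fold.
Codon 4 GGC (Gly): third position 4-fold.
Codon 5 GCC (Ala): third position 4-fold.
Four-fold degenerate third positions: 2.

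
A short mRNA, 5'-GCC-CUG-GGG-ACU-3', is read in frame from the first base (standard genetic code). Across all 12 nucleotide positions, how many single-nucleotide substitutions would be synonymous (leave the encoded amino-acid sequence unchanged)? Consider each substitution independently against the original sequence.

Codon 1 (GCC, Ala): 3 synonymous substitutions.
Codon 2 (CUG, Leu): 4 synonymous substitutions.
Codon 3 (GGG, Gly): 3 synonymous substitutions.
Codon 4 (ACU, Thr): 3 synonymous substitutions.
Total: 3 + 4 + 3 + 3 = 13.

13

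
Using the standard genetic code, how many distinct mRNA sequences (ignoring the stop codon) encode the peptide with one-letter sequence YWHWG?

Tyr: 2 codons.
Trp: 1 codon.
His: 2 codons.
Trp: 1 codon.
Gly: 4 codons.
2 × 1 × 2 × 1 × 4 = 16.

16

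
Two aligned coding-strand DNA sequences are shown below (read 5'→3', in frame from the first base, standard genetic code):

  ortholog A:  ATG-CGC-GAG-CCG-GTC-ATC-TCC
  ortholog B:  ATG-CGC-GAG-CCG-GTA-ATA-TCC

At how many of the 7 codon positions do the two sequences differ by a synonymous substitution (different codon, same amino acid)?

Codon 1: ATG Met / ATG Met — identical.
Codon 2: CGC Arg / CGC Arg — identical.
Codon 3: GAG Glu / GAG Glu — identical.
Codon 4: CCG Pro / CCG Pro — identical.
Codon 5: GTC Val / GTA Val — synonymous.
Codon 6: ATC Ile / ATA Ile — synonymous.
Codon 7: TCC Ser / TCC Ser — identical.
Synonymous differences: 2.

2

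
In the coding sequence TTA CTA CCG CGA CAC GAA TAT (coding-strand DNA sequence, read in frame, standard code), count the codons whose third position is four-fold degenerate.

3

Codon 1 TTA (Leu): third position 2-fold.
Codon 2 CTA (Leu): third position 4-fold.
Codon 3 CCG (Pro): third position 4-fold.
Codon 4 CGA (Arg): third position 4-fold.
Codon 5 CAC (His): third position 2-fold.
Codon 6 GAA (Glu): third position 2-fold.
Codon 7 TAT (Tyr): third position 2-fold.
Four-fold degenerate third positions: 3.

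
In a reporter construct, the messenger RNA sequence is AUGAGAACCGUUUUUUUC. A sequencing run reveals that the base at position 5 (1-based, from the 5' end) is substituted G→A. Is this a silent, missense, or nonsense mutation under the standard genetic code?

Position 5 falls in codon 2: AGA → Arg.
After the substitution the codon is AAA → Lys.
Arg ≠ Lys, so this is a missense mutation.

missense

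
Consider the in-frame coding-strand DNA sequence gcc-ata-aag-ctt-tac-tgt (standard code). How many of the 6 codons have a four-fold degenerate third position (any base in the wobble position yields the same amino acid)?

2

Codon 1 GCC (Ala): third position 4-fold.
Codon 2 ATA (Ile): third position 3-fold.
Codon 3 AAG (Lys): third position 2-fold.
Codon 4 CTT (Leu): third position 4-fold.
Codon 5 TAC (Tyr): third position 2-fold.
Codon 6 TGT (Cys): third position 2-fold.
Four-fold degenerate third positions: 2.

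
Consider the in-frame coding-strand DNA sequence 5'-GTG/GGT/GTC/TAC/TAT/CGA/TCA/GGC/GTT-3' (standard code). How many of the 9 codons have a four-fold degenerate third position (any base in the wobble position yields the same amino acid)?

Codon 1 GTG (Val): third position 4-fold.
Codon 2 GGT (Gly): third position 4-fold.
Codon 3 GTC (Val): third position 4-fold.
Codon 4 TAC (Tyr): third position 2-fold.
Codon 5 TAT (Tyr): third position 2-fold.
Codon 6 CGA (Arg): third position 4-fold.
Codon 7 TCA (Ser): third position 4-fold.
Codon 8 GGC (Gly): third position 4-fold.
Codon 9 GTT (Val): third position 4-fold.
Four-fold degenerate third positions: 7.

7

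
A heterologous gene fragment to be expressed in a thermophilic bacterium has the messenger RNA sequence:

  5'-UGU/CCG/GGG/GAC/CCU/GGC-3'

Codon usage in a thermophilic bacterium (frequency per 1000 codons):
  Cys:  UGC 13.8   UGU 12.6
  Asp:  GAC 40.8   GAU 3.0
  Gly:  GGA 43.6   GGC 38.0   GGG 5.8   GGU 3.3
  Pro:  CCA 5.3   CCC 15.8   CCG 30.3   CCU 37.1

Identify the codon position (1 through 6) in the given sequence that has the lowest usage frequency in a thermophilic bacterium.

Codon 1 UGU (Cys): 12.6 per 1000.
Codon 2 CCG (Pro): 30.3 per 1000.
Codon 3 GGG (Gly): 5.8 per 1000.
Codon 4 GAC (Asp): 40.8 per 1000.
Codon 5 CCU (Pro): 37.1 per 1000.
Codon 6 GGC (Gly): 38.0 per 1000.
Lowest frequency is 5.8 at codon 3.

3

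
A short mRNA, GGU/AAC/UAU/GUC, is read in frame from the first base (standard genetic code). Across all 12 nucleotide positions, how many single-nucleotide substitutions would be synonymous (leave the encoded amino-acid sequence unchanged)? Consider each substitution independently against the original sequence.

Codon 1 (GGU, Gly): 3 synonymous substitutions.
Codon 2 (AAC, Asn): 1 synonymous substitution.
Codon 3 (UAU, Tyr): 1 synonymous substitution.
Codon 4 (GUC, Val): 3 synonymous substitutions.
Total: 3 + 1 + 1 + 3 = 8.

8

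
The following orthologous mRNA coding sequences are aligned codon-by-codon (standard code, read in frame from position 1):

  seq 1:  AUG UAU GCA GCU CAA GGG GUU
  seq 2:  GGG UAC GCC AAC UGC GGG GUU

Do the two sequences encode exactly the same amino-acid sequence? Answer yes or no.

no

Codon 1: AUG Met / GGG Gly — nonsynonymous.
Codon 2: UAU Tyr / UAC Tyr — synonymous.
Codon 3: GCA Ala / GCC Ala — synonymous.
Codon 4: GCU Ala / AAC Asn — nonsynonymous.
Codon 5: CAA Gln / UGC Cys — nonsynonymous.
Codon 6: GGG Gly / GGG Gly — identical.
Codon 7: GUU Val / GUU Val — identical.
Nonsynonymous differences: 3 → different protein.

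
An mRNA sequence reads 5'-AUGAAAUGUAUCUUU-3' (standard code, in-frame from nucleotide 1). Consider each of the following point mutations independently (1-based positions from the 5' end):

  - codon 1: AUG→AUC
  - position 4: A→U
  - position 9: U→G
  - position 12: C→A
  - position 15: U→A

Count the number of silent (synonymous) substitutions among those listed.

Codon 1: AUG (Met) → AUC (Ile) — missense.
Codon 2: AAA (Lys) → UAA (Stop) — nonsense.
Codon 3: UGU (Cys) → UGG (Trp) — missense.
Codon 4: AUC (Ile) → AUA (Ile) — synonymous.
Codon 5: UUU (Phe) → UUA (Leu) — missense.
Synonymous: 1 of 5.

1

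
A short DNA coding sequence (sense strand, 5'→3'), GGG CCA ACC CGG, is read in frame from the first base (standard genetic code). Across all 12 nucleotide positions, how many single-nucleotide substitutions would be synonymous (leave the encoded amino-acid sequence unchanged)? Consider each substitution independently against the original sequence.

13

Codon 1 (GGG, Gly): 3 synonymous substitutions.
Codon 2 (CCA, Pro): 3 synonymous substitutions.
Codon 3 (ACC, Thr): 3 synonymous substitutions.
Codon 4 (CGG, Arg): 4 synonymous substitutions.
Total: 3 + 3 + 3 + 4 = 13.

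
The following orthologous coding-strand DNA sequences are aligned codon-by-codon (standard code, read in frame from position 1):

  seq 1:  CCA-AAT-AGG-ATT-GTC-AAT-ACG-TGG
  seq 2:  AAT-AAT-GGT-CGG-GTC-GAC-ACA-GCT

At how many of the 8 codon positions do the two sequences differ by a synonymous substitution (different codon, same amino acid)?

Codon 1: CCA Pro / AAT Asn — nonsynonymous.
Codon 2: AAT Asn / AAT Asn — identical.
Codon 3: AGG Arg / GGT Gly — nonsynonymous.
Codon 4: ATT Ile / CGG Arg — nonsynonymous.
Codon 5: GTC Val / GTC Val — identical.
Codon 6: AAT Asn / GAC Asp — nonsynonymous.
Codon 7: ACG Thr / ACA Thr — synonymous.
Codon 8: TGG Trp / GCT Ala — nonsynonymous.
Synonymous differences: 1.

1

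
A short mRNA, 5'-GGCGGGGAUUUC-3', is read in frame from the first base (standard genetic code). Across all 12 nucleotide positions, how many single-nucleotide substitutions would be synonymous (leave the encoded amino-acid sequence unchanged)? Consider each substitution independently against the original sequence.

8

Codon 1 (GGC, Gly): 3 synonymous substitutions.
Codon 2 (GGG, Gly): 3 synonymous substitutions.
Codon 3 (GAU, Asp): 1 synonymous substitution.
Codon 4 (UUC, Phe): 1 synonymous substitution.
Total: 3 + 3 + 1 + 1 = 8.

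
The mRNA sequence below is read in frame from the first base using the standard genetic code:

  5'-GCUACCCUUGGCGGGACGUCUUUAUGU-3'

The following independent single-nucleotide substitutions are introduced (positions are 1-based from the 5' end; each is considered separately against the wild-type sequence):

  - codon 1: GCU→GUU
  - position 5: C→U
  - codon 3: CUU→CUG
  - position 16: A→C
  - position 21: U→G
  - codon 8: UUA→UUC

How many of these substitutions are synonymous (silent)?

Codon 1: GCU (Ala) → GUU (Val) — missense.
Codon 2: ACC (Thr) → AUC (Ile) — missense.
Codon 3: CUU (Leu) → CUG (Leu) — synonymous.
Codon 6: ACG (Thr) → CCG (Pro) — missense.
Codon 7: UCU (Ser) → UCG (Ser) — synonymous.
Codon 8: UUA (Leu) → UUC (Phe) — missense.
Synonymous: 2 of 6.

2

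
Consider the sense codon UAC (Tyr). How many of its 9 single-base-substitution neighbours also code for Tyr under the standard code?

Position 1: none → 0 synonymous.
Position 2: none → 0 synonymous.
Position 3: UAU → 1 synonymous.
Total: 0 + 0 + 1 = 1.

1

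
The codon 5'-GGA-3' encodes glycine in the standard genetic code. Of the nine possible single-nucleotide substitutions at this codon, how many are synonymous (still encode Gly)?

Position 1: none → 0 synonymous.
Position 2: none → 0 synonymous.
Position 3: GGU, GGC, GGG → 3 synonymous.
Total: 0 + 0 + 3 = 3.

3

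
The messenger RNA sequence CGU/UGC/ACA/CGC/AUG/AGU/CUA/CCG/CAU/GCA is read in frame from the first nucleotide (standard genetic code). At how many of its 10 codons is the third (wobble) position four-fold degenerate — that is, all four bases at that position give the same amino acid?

Codon 1 CGU (Arg): third position 4-fold.
Codon 2 UGC (Cys): third position 2-fold.
Codon 3 ACA (Thr): third position 4-fold.
Codon 4 CGC (Arg): third position 4-fold.
Codon 5 AUG (Met): third position 1-fold.
Codon 6 AGU (Ser): third position 2-fold.
Codon 7 CUA (Leu): third position 4-fold.
Codon 8 CCG (Pro): third position 4-fold.
Codon 9 CAU (His): third position 2-fold.
Codon 10 GCA (Ala): third position 4-fold.
Four-fold degenerate third positions: 6.

6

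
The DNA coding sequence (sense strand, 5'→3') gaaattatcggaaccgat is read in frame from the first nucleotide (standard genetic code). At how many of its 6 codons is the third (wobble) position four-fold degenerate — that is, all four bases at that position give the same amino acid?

2

Codon 1 GAA (Glu): third position 2-fold.
Codon 2 ATT (Ile): third position 3-fold.
Codon 3 ATC (Ile): third position 3-fold.
Codon 4 GGA (Gly): third position 4-fold.
Codon 5 ACC (Thr): third position 4-fold.
Codon 6 GAT (Asp): third position 2-fold.
Four-fold degenerate third positions: 2.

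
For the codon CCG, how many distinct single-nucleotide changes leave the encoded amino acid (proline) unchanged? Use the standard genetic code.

3

Position 1: none → 0 synonymous.
Position 2: none → 0 synonymous.
Position 3: CCU, CCC, CCA → 3 synonymous.
Total: 0 + 0 + 3 = 3.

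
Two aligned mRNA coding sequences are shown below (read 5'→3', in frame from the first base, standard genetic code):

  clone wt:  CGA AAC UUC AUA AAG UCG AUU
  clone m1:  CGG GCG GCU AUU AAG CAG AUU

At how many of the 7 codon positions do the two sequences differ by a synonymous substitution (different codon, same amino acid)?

2

Codon 1: CGA Arg / CGG Arg — synonymous.
Codon 2: AAC Asn / GCG Ala — nonsynonymous.
Codon 3: UUC Phe / GCU Ala — nonsynonymous.
Codon 4: AUA Ile / AUU Ile — synonymous.
Codon 5: AAG Lys / AAG Lys — identical.
Codon 6: UCG Ser / CAG Gln — nonsynonymous.
Codon 7: AUU Ile / AUU Ile — identical.
Synonymous differences: 2.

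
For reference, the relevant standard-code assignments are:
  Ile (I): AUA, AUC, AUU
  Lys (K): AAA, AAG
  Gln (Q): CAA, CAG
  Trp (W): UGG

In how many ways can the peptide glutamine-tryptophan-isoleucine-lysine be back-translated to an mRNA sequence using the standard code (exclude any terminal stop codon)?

12

Gln: 2 codons.
Trp: 1 codon.
Ile: 3 codons.
Lys: 2 codons.
2 × 1 × 3 × 2 = 12.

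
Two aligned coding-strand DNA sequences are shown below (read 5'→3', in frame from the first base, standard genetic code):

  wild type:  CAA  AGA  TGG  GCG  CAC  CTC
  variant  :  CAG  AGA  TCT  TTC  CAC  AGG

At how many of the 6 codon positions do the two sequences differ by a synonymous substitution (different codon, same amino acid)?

Codon 1: CAA Gln / CAG Gln — synonymous.
Codon 2: AGA Arg / AGA Arg — identical.
Codon 3: TGG Trp / TCT Ser — nonsynonymous.
Codon 4: GCG Ala / TTC Phe — nonsynonymous.
Codon 5: CAC His / CAC His — identical.
Codon 6: CTC Leu / AGG Arg — nonsynonymous.
Synonymous differences: 1.

1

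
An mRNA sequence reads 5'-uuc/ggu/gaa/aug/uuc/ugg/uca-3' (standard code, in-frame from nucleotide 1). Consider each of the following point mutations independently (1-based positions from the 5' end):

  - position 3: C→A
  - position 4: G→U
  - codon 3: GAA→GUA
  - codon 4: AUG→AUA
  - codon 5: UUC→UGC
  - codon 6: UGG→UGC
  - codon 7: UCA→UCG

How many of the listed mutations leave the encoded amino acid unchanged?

1

Codon 1: UUC (Phe) → UUA (Leu) — missense.
Codon 2: GGU (Gly) → UGU (Cys) — missense.
Codon 3: GAA (Glu) → GUA (Val) — missense.
Codon 4: AUG (Met) → AUA (Ile) — missense.
Codon 5: UUC (Phe) → UGC (Cys) — missense.
Codon 6: UGG (Trp) → UGC (Cys) — missense.
Codon 7: UCA (Ser) → UCG (Ser) — synonymous.
Synonymous: 1 of 7.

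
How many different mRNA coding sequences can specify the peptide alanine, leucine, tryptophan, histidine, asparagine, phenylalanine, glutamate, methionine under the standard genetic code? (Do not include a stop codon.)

384

Ala: 4 codons.
Leu: 6 codons.
Trp: 1 codon.
His: 2 codons.
Asn: 2 codons.
Phe: 2 codons.
Glu: 2 codons.
Met: 1 codon.
4 × 6 × 1 × 2 × 2 × 2 × 2 × 1 = 384.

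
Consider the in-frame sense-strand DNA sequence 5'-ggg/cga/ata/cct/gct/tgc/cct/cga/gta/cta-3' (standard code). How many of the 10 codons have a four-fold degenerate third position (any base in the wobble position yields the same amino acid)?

8

Codon 1 GGG (Gly): third position 4-fold.
Codon 2 CGA (Arg): third position 4-fold.
Codon 3 ATA (Ile): third position 3-fold.
Codon 4 CCT (Pro): third position 4-fold.
Codon 5 GCT (Ala): third position 4-fold.
Codon 6 TGC (Cys): third position 2-fold.
Codon 7 CCT (Pro): third position 4-fold.
Codon 8 CGA (Arg): third position 4-fold.
Codon 9 GTA (Val): third position 4-fold.
Codon 10 CTA (Leu): third position 4-fold.
Four-fold degenerate third positions: 8.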